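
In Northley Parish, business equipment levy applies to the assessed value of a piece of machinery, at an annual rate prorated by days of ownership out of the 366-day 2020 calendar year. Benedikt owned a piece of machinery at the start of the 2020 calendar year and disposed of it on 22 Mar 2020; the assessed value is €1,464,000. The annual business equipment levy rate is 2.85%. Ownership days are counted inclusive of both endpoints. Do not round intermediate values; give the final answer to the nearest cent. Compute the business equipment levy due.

€9,348.00

Days held (1 Jan – 22 Mar 2020): 82 out of 366
Tax = €1,464,000 × 2.85% × 82/366 = €9,348.0000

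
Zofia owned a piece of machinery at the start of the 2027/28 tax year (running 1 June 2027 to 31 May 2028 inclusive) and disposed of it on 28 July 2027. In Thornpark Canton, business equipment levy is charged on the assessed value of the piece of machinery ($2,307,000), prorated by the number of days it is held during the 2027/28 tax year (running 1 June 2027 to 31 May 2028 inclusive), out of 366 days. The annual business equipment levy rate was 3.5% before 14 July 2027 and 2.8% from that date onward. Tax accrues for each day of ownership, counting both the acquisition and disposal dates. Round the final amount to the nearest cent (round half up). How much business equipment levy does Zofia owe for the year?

$12,133.81

1 June – 13 July 2027: 43 days at 3.5% → $2,307,000 × 3.5% × 43/366 = $9,486.4344
14 July – 28 July 2027: 15 days at 2.8% → $2,307,000 × 2.8% × 15/366 = $2,647.3770
Total = $12,133.8115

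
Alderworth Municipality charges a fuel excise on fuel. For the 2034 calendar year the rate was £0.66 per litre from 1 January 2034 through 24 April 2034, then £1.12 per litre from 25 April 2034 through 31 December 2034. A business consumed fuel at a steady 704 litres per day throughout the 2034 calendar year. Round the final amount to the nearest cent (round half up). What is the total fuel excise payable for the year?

£250,877.44

1 January – 24 April 2034: 114 days × 704 litres/day = 80,256 litres at £0.66/litre → £52,968.96
25 April – 31 December 2034: 251 days × 704 litres/day = 176,704 litres at £1.12/litre → £197,908.48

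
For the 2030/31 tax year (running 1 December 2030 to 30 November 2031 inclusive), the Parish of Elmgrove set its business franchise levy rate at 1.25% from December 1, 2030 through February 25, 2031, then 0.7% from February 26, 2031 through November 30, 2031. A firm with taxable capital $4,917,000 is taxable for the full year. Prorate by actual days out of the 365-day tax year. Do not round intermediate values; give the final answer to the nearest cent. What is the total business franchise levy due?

December 1, 2030 – February 25, 2031: 87 days at 1.25% → $4,917,000 × 1.25% × 87/365 = $14,649.9658
February 26 – November 30, 2031: 278 days at 0.7% → $4,917,000 × 0.7% × 278/365 = $26,215.0192
Total = $40,864.9849

$40,864.98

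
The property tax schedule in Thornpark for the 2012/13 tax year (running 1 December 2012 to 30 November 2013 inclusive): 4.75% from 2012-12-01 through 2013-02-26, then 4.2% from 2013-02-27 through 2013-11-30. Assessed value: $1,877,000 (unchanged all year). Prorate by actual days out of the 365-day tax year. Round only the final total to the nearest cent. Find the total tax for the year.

$81,322.95

2012-12-01 to 2013-02-26: 88 days at 4.75% → $1,877,000 × 4.75% × 88/365 = $21,495.5068
2013-02-27 to 2013-11-30: 277 days at 4.2% → $1,877,000 × 4.2% × 277/365 = $59,827.4466
Total = $81,322.9534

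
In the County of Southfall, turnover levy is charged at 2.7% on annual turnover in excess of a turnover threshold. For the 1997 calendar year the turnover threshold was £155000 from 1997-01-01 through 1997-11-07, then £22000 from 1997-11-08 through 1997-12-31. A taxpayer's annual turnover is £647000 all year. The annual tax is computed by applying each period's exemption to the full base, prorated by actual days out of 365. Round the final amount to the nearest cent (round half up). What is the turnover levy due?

£13815.27

1997-01-01 to 1997-11-07: 311 days, exemption £155000 → (£647000 − £155000) × 2.7% × 311/365 = £11318.6959
1997-11-08 to 1997-12-31: 54 days, exemption £22000 → (£647000 − £22000) × 2.7% × 54/365 = £2496.5753
Total = £13815.2712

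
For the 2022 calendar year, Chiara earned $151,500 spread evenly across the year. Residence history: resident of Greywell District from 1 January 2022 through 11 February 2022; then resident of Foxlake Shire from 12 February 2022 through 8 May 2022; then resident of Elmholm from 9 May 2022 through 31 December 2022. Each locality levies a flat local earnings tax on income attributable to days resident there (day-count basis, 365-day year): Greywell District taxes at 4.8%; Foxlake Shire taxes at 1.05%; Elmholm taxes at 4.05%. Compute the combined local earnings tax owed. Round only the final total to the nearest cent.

$5,195.62

Greywell District, 1 January – 11 February 2022: 42 days → $151,500 × 4.8% × 42/365 = $836.7781
Foxlake Shire, 12 February – 8 May 2022: 86 days → $151,500 × 1.05% × 86/365 = $374.8068
Elmholm, 9 May – 31 December 2022: 237 days → $151,500 × 4.05% × 237/365 = $3,984.0349
Total = $5,195.6199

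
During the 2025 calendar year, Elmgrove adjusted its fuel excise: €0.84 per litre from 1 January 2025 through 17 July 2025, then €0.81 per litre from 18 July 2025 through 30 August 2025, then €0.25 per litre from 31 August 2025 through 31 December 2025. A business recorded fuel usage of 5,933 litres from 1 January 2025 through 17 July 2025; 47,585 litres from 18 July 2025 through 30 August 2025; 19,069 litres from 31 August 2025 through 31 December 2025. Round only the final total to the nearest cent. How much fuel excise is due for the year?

1 January – 17 July 2025: 5,933 litres at €0.84/litre → €4,983.72
18 July – 30 August 2025: 47,585 litres at €0.81/litre → €38,543.85
31 August – 31 December 2025: 19,069 litres at €0.25/litre → €4,767.25

€48,294.82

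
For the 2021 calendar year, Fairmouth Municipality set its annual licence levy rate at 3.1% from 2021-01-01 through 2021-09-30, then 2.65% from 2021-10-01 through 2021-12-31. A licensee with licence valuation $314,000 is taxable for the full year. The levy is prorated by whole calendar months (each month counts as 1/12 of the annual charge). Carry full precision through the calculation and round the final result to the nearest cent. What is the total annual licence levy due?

2021-01-01 to 2021-09-30: 9 months at 3.1% → $314,000 × 3.1% × 9/12 = $7,300.5000
2021-10-01 to 2021-12-31: 3 months at 2.65% → $314,000 × 2.65% × 3/12 = $2,080.2500
Total = $9,380.7500

$9,380.75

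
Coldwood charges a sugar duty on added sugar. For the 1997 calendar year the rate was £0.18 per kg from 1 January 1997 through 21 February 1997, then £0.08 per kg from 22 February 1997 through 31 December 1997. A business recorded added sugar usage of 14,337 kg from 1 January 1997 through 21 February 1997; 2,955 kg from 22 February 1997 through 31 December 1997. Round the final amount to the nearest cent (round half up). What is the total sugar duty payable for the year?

1 January – 21 February 1997: 14,337 kg at £0.18/kg → £2580.66
22 February – 31 December 1997: 2,955 kg at £0.08/kg → £236.40

£2817.06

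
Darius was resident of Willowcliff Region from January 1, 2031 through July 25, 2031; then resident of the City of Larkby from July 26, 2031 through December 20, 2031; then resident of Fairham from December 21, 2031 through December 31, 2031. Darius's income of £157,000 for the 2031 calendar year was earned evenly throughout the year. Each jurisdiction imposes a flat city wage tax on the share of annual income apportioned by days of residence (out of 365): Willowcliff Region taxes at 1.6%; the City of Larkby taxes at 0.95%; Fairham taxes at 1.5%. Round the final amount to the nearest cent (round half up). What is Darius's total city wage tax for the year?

Willowcliff Region, January 1 – July 25, 2031: 206 days → £157,000 × 1.6% × 206/365 = £1,417.7315
The City of Larkby, July 26 – December 20, 2031: 148 days → £157,000 × 0.95% × 148/365 = £604.7726
Fairham, December 21 – December 31, 2031: 11 days → £157,000 × 1.5% × 11/365 = £70.9726
Total = £2,093.4767

£2,093.48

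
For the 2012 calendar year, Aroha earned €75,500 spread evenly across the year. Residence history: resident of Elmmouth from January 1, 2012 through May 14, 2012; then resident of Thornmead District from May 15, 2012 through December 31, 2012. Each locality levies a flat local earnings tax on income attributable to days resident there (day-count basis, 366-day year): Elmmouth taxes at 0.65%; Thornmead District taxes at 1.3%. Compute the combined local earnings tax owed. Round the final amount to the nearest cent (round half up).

€800.49

Elmmouth, January 1 – May 14, 2012: 135 days → €75,500 × 0.65% × 135/366 = €181.0143
Thornmead District, May 15 – December 31, 2012: 231 days → €75,500 × 1.3% × 231/366 = €619.4713
Total = €800.4857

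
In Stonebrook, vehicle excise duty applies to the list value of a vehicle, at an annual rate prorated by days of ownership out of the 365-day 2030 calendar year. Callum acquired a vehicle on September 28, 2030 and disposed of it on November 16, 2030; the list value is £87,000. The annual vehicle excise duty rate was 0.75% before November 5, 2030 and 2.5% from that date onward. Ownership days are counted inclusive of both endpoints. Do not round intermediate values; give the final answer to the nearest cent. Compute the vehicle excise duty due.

£139.44

September 28 – November 4, 2030: 38 days at 0.75% → £87,000 × 0.75% × 38/365 = £67.9315
November 5 – November 16, 2030: 12 days at 2.5% → £87,000 × 2.5% × 12/365 = £71.5068
Total = £139.4384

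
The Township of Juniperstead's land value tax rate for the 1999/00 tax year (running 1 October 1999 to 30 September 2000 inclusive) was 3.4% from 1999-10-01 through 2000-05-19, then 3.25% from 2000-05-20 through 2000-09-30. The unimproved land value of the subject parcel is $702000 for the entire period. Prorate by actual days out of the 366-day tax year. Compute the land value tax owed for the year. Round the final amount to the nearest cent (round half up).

1999-10-01 to 2000-05-19: 232 days at 3.4% → $702000 × 3.4% × 232/366 = $15129.4426
2000-05-20 to 2000-09-30: 134 days at 3.25% → $702000 × 3.25% × 134/366 = $8353.0328
Total = $23482.4754

$23482.48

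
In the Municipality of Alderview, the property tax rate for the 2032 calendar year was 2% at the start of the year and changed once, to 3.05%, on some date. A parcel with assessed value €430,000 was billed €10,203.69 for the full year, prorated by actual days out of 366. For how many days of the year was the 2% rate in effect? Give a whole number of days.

236 days

Let d = days at the first rate; then 366 − d days at the second rate.
€430,000 × [2%·d + 3.05%·(366−d)] / 366 = €10,203.69
Solving gives d = 236, so the new rate took effect on August 24, 2032.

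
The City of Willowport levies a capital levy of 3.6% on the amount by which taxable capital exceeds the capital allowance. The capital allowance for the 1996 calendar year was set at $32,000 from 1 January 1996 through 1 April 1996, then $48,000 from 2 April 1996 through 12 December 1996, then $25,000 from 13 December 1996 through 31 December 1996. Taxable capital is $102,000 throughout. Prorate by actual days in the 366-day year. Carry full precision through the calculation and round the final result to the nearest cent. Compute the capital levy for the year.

$2,131.77

1 January – 1 April 1996: 92 days, exemption $32,000 → ($102,000 − $32,000) × 3.6% × 92/366 = $633.4426
2 April – 12 December 1996: 255 days, exemption $48,000 → ($102,000 − $48,000) × 3.6% × 255/366 = $1,354.4262
13 December – 31 December 1996: 19 days, exemption $25,000 → ($102,000 − $25,000) × 3.6% × 19/366 = $143.9016
Total = $2,131.7705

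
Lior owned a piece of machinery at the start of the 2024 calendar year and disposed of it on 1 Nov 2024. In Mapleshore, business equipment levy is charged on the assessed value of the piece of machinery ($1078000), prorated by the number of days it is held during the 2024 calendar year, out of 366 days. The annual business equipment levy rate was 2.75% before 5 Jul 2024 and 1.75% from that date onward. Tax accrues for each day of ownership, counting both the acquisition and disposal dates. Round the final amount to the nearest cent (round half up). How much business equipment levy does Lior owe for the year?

1 Jan – 4 Jul 2024: 186 days at 2.75% → $1078000 × 2.75% × 186/366 = $15065.4918
5 Jul – 1 Nov 2024: 120 days at 1.75% → $1078000 × 1.75% × 120/366 = $6185.2459
Total = $21250.7377

$21250.74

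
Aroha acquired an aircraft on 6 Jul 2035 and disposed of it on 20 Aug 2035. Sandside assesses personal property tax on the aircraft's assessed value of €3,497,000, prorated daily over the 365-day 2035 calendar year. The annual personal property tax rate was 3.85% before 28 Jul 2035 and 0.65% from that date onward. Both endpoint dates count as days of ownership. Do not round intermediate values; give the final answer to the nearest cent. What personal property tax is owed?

6 Jul – 27 Jul 2035: 22 days at 3.85% → €3,497,000 × 3.85% × 22/365 = €8,114.9562
28 Jul – 20 Aug 2035: 24 days at 0.65% → €3,497,000 × 0.65% × 24/365 = €1,494.6082
Total = €9,609.5644

€9,609.56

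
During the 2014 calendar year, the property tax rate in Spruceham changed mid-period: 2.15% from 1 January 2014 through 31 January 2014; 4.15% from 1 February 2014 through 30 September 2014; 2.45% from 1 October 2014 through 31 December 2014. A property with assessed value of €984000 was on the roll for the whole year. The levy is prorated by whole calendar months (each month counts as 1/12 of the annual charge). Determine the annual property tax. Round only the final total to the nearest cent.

€35014.00

1 January – 31 January 2014: 1 month at 2.15% → €984000 × 2.15% × 1/12 = €1763.0000
1 February – 30 September 2014: 8 months at 4.15% → €984000 × 4.15% × 8/12 = €27224.0000
1 October – 31 December 2014: 3 months at 2.45% → €984000 × 2.45% × 3/12 = €6027.0000
Total = €35014.0000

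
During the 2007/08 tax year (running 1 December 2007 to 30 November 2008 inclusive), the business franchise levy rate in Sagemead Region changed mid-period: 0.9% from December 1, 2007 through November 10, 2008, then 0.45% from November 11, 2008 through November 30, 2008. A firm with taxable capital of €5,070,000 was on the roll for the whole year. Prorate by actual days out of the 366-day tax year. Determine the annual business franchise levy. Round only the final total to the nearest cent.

December 1, 2007 – November 10, 2008: 346 days at 0.9% → €5,070,000 × 0.9% × 346/366 = €43,136.5574
November 11 – November 30, 2008: 20 days at 0.45% → €5,070,000 × 0.45% × 20/366 = €1,246.7213
Total = €44,383.2787

€44,383.28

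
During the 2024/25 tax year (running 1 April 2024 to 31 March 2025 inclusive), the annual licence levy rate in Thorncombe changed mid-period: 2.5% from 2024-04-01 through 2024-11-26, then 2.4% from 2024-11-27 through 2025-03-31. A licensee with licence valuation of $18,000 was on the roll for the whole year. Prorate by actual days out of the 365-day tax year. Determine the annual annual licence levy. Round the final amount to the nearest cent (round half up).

2024-04-01 to 2024-11-26: 240 days at 2.5% → $18,000 × 2.5% × 240/365 = $295.8904
2024-11-27 to 2025-03-31: 125 days at 2.4% → $18,000 × 2.4% × 125/365 = $147.9452
Total = $443.8356

$443.84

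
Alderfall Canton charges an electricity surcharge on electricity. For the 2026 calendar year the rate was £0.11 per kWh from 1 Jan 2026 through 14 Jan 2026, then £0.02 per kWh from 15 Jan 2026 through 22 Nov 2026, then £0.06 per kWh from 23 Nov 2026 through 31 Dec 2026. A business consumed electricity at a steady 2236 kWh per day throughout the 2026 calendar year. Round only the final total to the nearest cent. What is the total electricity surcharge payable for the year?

1 Jan – 14 Jan 2026: 14 days × 2236 kWh/day = 31,304 kWh at £0.11/kWh → £3,443.44
15 Jan – 22 Nov 2026: 312 days × 2236 kWh/day = 697,632 kWh at £0.02/kWh → £13,952.64
23 Nov – 31 Dec 2026: 39 days × 2236 kWh/day = 87,204 kWh at £0.06/kWh → £5,232.24

£22,628.32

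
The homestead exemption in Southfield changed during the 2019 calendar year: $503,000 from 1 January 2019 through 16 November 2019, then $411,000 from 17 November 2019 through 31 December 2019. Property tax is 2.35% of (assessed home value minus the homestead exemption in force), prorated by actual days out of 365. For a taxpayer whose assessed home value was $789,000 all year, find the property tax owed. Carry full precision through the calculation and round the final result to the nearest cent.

1 January – 16 November 2019: 320 days, exemption $503,000 → ($789,000 − $503,000) × 2.35% × 320/365 = $5,892.3836
17 November – 31 December 2019: 45 days, exemption $411,000 → ($789,000 − $411,000) × 2.35% × 45/365 = $1,095.1644
Total = $6,987.5479

$6,987.55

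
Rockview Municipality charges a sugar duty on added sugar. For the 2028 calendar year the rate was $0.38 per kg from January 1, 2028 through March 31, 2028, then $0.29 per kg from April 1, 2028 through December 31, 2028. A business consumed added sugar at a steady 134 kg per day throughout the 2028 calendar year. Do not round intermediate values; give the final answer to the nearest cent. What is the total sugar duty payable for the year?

January 1 – March 31, 2028: 91 days × 134 kg/day = 12,194 kg at $0.38/kg → $4,633.72
April 1 – December 31, 2028: 275 days × 134 kg/day = 36,850 kg at $0.29/kg → $10,686.50

$15,320.22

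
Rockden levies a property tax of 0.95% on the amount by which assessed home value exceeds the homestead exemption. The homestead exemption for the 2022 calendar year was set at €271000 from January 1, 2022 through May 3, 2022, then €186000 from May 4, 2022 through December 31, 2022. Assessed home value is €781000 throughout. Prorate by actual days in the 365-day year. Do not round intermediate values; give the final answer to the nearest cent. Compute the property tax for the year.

€5380.38

January 1 – May 3, 2022: 123 days, exemption €271000 → (€781000 − €271000) × 0.95% × 123/365 = €1632.6986
May 4 – December 31, 2022: 242 days, exemption €186000 → (€781000 − €186000) × 0.95% × 242/365 = €3747.6849
Total = €5380.3836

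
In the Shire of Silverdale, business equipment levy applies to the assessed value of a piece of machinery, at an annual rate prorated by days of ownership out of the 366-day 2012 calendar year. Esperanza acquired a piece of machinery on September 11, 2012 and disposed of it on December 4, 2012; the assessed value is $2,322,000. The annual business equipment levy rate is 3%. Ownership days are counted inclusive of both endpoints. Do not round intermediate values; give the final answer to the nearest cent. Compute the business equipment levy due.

$16,177.87

Days held (September 11 – December 4, 2012): 85 out of 366
Tax = $2,322,000 × 3% × 85/366 = $16,177.8689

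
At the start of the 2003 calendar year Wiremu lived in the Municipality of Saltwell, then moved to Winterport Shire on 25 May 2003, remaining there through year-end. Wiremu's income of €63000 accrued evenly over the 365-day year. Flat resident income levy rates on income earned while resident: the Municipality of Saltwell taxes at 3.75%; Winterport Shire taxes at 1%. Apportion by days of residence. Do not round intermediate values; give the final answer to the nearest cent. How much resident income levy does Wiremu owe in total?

€1313.51

The Municipality of Saltwell, 1 Jan – 24 May 2003: 144 days → €63000 × 3.75% × 144/365 = €932.0548
Winterport Shire, 25 May – 31 Dec 2003: 221 days → €63000 × 1% × 221/365 = €381.4521
Total = €1313.5068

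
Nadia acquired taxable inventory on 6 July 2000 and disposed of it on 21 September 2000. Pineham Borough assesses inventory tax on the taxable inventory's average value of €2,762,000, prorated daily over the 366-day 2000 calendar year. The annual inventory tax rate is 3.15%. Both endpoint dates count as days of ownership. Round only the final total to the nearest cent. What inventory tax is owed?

Days held (6 July – 21 September 2000): 78 out of 366
Tax = €2,762,000 × 3.15% × 78/366 = €18,541.6230

€18,541.62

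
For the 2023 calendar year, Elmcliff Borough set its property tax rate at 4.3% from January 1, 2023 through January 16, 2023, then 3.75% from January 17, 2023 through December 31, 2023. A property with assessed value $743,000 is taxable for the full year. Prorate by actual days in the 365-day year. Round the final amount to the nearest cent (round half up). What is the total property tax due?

January 1 – January 16, 2023: 16 days at 4.3% → $743,000 × 4.3% × 16/365 = $1,400.5041
January 17 – December 31, 2023: 349 days at 3.75% → $743,000 × 3.75% × 349/365 = $26,641.1301
Total = $28,041.6342

$28,041.63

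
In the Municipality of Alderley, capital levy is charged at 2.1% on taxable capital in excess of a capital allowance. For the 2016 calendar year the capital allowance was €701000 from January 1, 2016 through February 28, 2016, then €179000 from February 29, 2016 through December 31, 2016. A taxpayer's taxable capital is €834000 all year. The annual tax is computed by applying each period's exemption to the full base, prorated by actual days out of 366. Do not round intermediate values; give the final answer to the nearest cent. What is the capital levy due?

January 1 – February 28, 2016: 59 days, exemption €701000 → (€834000 − €701000) × 2.1% × 59/366 = €450.2377
February 29 – December 31, 2016: 307 days, exemption €179000 → (€834000 − €179000) × 2.1% × 307/366 = €11537.6639
Total = €11987.9016

€11987.90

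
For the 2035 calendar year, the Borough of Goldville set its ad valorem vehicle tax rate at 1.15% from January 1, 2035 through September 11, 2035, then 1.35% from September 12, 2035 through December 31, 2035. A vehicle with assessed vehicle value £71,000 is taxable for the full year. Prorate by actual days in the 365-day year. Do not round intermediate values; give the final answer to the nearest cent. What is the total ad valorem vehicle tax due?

£859.68

January 1 – September 11, 2035: 254 days at 1.15% → £71,000 × 1.15% × 254/365 = £568.1945
September 12 – December 31, 2035: 111 days at 1.35% → £71,000 × 1.35% × 111/365 = £291.4890
Total = £859.6836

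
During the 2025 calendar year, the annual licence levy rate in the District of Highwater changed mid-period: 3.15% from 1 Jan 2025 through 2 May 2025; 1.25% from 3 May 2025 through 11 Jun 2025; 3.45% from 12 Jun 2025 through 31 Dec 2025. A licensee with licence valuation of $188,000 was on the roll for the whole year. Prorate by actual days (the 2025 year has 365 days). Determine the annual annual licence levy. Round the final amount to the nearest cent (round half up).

1 Jan – 2 May 2025: 122 days at 3.15% → $188,000 × 3.15% × 122/365 = $1,979.4082
3 May – 11 Jun 2025: 40 days at 1.25% → $188,000 × 1.25% × 40/365 = $257.5342
12 Jun – 31 Dec 2025: 203 days at 3.45% → $188,000 × 3.45% × 203/365 = $3,607.2822
Total = $5,844.2247

$5,844.22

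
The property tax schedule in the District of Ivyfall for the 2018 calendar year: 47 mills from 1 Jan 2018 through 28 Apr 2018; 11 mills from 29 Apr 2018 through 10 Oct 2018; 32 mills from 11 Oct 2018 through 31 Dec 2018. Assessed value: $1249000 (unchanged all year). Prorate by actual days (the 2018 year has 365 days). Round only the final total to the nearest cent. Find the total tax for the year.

1 Jan – 28 Apr 2018: 118 days at 47 mills → $1249000 × 4.7% × 118/365 = $18977.9562
29 Apr – 10 Oct 2018: 165 days at 11 mills → $1249000 × 1.1% × 165/365 = $6210.7808
11 Oct – 31 Dec 2018: 82 days at 32 mills → $1249000 × 3.2% × 82/365 = $8979.1123
Total = $34167.8493

$34167.85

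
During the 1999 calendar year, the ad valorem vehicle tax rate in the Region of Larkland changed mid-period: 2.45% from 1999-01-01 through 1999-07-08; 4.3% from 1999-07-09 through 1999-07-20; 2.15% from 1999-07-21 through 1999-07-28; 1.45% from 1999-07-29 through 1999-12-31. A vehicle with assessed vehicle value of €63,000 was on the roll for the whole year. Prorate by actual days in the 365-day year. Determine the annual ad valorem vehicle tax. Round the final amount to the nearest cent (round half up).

1999-01-01 to 1999-07-08: 189 days at 2.45% → €63,000 × 2.45% × 189/365 = €799.2370
1999-07-09 to 1999-07-20: 12 days at 4.3% → €63,000 × 4.3% × 12/365 = €89.0630
1999-07-21 to 1999-07-28: 8 days at 2.15% → €63,000 × 2.15% × 8/365 = €29.6877
1999-07-29 to 1999-12-31: 156 days at 1.45% → €63,000 × 1.45% × 156/365 = €390.4274
Total = €1,308.4151

€1,308.42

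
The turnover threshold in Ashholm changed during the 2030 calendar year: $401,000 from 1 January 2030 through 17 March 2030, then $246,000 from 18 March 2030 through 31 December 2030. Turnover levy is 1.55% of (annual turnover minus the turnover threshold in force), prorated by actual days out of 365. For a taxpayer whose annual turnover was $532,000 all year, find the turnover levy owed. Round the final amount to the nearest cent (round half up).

$3,932.75

1 January – 17 March 2030: 76 days, exemption $401,000 → ($532,000 − $401,000) × 1.55% × 76/365 = $422.7890
18 March – 31 December 2030: 289 days, exemption $246,000 → ($532,000 − $246,000) × 1.55% × 289/365 = $3,509.9644
Total = $3,932.7534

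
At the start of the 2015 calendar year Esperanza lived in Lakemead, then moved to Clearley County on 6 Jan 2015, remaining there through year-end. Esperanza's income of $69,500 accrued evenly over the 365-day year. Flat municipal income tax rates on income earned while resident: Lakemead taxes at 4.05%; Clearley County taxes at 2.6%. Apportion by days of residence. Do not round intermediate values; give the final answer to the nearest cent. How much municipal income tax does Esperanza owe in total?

$1,820.80

Lakemead, 1 Jan – 5 Jan 2015: 5 days → $69,500 × 4.05% × 5/365 = $38.5582
Clearley County, 6 Jan – 31 Dec 2015: 360 days → $69,500 × 2.6% × 360/365 = $1,782.2466
Total = $1,820.8048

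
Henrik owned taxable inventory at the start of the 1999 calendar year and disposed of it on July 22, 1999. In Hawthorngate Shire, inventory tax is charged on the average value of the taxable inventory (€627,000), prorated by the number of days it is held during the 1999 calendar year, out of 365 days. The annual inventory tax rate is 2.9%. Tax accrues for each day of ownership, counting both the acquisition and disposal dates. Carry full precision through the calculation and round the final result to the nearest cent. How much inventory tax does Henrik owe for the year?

€10,112.74

Days held (January 1 – July 22, 1999): 203 out of 365
Tax = €627,000 × 2.9% × 203/365 = €10,112.7370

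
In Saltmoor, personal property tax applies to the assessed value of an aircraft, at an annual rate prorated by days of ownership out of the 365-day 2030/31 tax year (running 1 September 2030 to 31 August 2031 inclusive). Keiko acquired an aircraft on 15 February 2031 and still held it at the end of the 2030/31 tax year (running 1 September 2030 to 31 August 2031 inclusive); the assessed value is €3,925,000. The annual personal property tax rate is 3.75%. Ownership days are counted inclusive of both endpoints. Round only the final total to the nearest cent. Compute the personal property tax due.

€79,844.18

Days held (15 February – 31 August 2031): 198 out of 365
Tax = €3,925,000 × 3.75% × 198/365 = €79,844.1781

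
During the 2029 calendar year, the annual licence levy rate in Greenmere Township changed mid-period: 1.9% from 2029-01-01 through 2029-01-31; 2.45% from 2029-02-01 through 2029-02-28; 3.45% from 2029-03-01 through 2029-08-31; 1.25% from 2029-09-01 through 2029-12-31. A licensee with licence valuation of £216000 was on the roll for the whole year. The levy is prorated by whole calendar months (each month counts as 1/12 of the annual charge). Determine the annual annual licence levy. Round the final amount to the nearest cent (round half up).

2029-01-01 to 2029-01-31: 1 month at 1.9% → £216000 × 1.9% × 1/12 = £342.0000
2029-02-01 to 2029-02-28: 1 month at 2.45% → £216000 × 2.45% × 1/12 = £441.0000
2029-03-01 to 2029-08-31: 6 months at 3.45% → £216000 × 3.45% × 6/12 = £3726.0000
2029-09-01 to 2029-12-31: 4 months at 1.25% → £216000 × 1.25% × 4/12 = £900.0000
Total = £5409.0000

£5409.00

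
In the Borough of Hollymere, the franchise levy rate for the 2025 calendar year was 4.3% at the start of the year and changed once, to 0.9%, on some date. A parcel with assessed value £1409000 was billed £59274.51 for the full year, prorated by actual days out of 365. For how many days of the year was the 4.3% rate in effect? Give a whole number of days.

355 days

Let d = days at the first rate; then 365 − d days at the second rate.
£1409000 × [4.3%·d + 0.9%·(365−d)] / 365 = £59274.51
Solving gives d = 355, so the new rate took effect on December 22, 2025.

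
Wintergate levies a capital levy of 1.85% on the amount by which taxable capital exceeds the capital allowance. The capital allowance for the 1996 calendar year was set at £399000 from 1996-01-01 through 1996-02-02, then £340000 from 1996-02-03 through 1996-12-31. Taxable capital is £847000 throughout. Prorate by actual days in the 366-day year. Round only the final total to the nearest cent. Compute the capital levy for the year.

£9281.09

1996-01-01 to 1996-02-02: 33 days, exemption £399000 → (£847000 − £399000) × 1.85% × 33/366 = £747.2787
1996-02-03 to 1996-12-31: 333 days, exemption £340000 → (£847000 − £340000) × 1.85% × 333/366 = £8533.8074
Total = £9281.0861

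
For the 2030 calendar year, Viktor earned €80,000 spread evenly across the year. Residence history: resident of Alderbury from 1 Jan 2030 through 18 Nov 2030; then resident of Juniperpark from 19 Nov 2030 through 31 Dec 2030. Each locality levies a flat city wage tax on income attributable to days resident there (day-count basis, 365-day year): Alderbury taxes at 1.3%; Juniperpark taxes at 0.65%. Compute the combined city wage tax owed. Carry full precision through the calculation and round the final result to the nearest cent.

€978.74

Alderbury, 1 Jan – 18 Nov 2030: 322 days → €80,000 × 1.3% × 322/365 = €917.4795
Juniperpark, 19 Nov – 31 Dec 2030: 43 days → €80,000 × 0.65% × 43/365 = €61.2603
Total = €978.7397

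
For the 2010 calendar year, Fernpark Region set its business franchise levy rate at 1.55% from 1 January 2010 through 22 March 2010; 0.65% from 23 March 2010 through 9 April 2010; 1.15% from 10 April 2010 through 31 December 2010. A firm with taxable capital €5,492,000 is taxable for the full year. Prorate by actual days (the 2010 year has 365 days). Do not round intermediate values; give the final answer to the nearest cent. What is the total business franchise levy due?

€66,678.90

1 January – 22 March 2010: 81 days at 1.55% → €5,492,000 × 1.55% × 81/365 = €18,890.9753
23 March – 9 April 2010: 18 days at 0.65% → €5,492,000 × 0.65% × 18/365 = €1,760.4493
10 April – 31 December 2010: 266 days at 1.15% → €5,492,000 × 1.15% × 266/365 = €46,027.4740
Total = €66,678.8986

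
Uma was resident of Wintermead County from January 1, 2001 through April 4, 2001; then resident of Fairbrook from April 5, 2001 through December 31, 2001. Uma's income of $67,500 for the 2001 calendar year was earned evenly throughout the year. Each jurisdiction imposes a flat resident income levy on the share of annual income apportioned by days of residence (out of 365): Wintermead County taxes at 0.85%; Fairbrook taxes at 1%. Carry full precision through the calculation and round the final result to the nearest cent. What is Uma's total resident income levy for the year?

$648.92

Wintermead County, January 1 – April 4, 2001: 94 days → $67,500 × 0.85% × 94/365 = $147.7603
Fairbrook, April 5 – December 31, 2001: 271 days → $67,500 × 1% × 271/365 = $501.1644
Total = $648.9247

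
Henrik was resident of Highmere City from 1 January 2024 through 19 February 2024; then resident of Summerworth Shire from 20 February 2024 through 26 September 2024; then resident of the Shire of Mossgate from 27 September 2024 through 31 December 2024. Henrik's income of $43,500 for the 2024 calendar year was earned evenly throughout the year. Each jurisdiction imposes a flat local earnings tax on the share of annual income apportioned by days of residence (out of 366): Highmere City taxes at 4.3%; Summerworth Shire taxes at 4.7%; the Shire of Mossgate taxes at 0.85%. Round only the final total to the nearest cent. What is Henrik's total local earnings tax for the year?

Highmere City, 1 January – 19 February 2024: 50 days → $43,500 × 4.3% × 50/366 = $255.5328
Summerworth Shire, 20 February – 26 September 2024: 220 days → $43,500 × 4.7% × 220/366 = $1,228.9344
The Shire of Mossgate, 27 September – 31 December 2024: 96 days → $43,500 × 0.85% × 96/366 = $96.9836
Total = $1,581.4508

$1,581.45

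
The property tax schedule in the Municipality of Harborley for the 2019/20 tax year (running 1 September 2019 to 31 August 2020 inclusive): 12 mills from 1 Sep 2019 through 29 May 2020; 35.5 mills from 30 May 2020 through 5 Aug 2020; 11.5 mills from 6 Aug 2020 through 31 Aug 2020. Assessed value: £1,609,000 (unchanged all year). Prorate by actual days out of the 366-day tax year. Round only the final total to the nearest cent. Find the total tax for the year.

£26,275.94

1 Sep 2019 – 29 May 2020: 272 days at 12 mills → £1,609,000 × 1.2% × 272/366 = £14,349.1148
30 May – 5 Aug 2020: 68 days at 35.5 mills → £1,609,000 × 3.55% × 68/366 = £10,612.3661
6 Aug – 31 Aug 2020: 26 days at 11.5 mills → £1,609,000 × 1.15% × 26/366 = £1,314.4563
Total = £26,275.9372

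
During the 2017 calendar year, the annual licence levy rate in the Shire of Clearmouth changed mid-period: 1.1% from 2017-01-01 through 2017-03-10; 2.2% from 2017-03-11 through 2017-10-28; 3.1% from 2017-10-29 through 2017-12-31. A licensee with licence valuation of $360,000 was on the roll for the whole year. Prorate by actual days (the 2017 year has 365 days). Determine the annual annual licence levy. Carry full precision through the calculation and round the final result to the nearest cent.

2017-01-01 to 2017-03-10: 69 days at 1.1% → $360,000 × 1.1% × 69/365 = $748.6027
2017-03-11 to 2017-10-28: 232 days at 2.2% → $360,000 × 2.2% × 232/365 = $5,034.0822
2017-10-29 to 2017-12-31: 64 days at 3.1% → $360,000 × 3.1% × 64/365 = $1,956.8219
Total = $7,739.5068

$7,739.51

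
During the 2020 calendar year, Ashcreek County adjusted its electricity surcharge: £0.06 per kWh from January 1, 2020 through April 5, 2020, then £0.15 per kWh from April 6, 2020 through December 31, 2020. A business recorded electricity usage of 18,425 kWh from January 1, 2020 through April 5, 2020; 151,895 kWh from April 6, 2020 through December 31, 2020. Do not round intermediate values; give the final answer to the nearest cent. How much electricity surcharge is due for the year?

£23889.75

January 1 – April 5, 2020: 18,425 kWh at £0.06/kWh → £1105.50
April 6 – December 31, 2020: 151,895 kWh at £0.15/kWh → £22784.25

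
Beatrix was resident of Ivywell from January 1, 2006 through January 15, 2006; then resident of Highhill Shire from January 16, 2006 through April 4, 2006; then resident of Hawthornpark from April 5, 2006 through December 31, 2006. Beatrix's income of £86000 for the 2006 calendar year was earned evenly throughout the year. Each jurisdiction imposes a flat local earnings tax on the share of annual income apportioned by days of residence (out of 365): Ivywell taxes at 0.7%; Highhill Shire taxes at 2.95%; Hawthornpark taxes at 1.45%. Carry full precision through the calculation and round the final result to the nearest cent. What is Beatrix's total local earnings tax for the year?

£1499.70

Ivywell, January 1 – January 15, 2006: 15 days → £86000 × 0.7% × 15/365 = £24.7397
Highhill Shire, January 16 – April 4, 2006: 79 days → £86000 × 2.95% × 79/365 = £549.1041
Hawthornpark, April 5 – December 31, 2006: 271 days → £86000 × 1.45% × 271/365 = £925.8548
Total = £1499.6986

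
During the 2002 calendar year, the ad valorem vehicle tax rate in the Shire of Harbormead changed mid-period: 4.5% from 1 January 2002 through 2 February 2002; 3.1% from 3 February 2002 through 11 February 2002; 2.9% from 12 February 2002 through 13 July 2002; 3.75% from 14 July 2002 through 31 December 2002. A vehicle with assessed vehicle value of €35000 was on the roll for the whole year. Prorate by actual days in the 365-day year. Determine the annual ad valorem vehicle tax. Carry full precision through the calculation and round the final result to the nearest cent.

€1206.73

1 January – 2 February 2002: 33 days at 4.5% → €35000 × 4.5% × 33/365 = €142.3973
3 February – 11 February 2002: 9 days at 3.1% → €35000 × 3.1% × 9/365 = €26.7534
12 February – 13 July 2002: 152 days at 2.9% → €35000 × 2.9% × 152/365 = €422.6849
14 July – 31 December 2002: 171 days at 3.75% → €35000 × 3.75% × 171/365 = €614.8973
Total = €1206.7329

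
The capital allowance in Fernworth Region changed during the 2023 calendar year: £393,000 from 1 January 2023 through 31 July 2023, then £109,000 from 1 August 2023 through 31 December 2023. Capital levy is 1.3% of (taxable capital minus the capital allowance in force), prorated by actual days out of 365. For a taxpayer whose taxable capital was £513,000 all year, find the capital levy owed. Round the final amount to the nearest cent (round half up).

£3,107.61

1 January – 31 July 2023: 212 days, exemption £393,000 → (£513,000 − £393,000) × 1.3% × 212/365 = £906.0822
1 August – 31 December 2023: 153 days, exemption £109,000 → (£513,000 − £109,000) × 1.3% × 153/365 = £2,201.5233
Total = £3,107.6055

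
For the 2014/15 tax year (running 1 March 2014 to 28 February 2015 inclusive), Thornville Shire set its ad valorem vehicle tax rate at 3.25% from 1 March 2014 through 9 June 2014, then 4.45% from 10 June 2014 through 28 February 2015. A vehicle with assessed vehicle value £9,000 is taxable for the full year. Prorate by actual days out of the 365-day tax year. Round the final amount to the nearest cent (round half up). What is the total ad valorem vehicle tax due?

1 March – 9 June 2014: 101 days at 3.25% → £9,000 × 3.25% × 101/365 = £80.9384
10 June 2014 – 28 February 2015: 264 days at 4.45% → £9,000 × 4.45% × 264/365 = £289.6767
Total = £370.6151

£370.62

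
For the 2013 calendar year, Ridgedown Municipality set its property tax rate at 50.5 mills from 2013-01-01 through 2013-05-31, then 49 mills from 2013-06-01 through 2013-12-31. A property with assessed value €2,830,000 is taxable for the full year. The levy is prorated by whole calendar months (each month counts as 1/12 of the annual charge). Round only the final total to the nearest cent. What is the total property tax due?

€140,438.75

2013-01-01 to 2013-05-31: 5 months at 50.5 mills → €2,830,000 × 5.05% × 5/12 = €59,547.9167
2013-06-01 to 2013-12-31: 7 months at 49 mills → €2,830,000 × 4.9% × 7/12 = €80,890.8333
Total = €140,438.7500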